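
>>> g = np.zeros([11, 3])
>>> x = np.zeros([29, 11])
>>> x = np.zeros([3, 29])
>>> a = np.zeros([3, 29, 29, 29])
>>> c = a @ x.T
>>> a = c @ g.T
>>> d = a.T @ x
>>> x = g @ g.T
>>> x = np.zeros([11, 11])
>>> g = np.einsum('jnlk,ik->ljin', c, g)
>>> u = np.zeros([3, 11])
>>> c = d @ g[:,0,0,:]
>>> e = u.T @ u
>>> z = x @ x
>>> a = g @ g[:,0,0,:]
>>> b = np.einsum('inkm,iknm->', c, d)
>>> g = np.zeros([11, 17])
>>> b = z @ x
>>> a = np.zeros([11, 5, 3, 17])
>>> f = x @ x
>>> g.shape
(11, 17)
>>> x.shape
(11, 11)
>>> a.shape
(11, 5, 3, 17)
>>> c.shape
(11, 29, 29, 29)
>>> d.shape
(11, 29, 29, 29)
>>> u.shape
(3, 11)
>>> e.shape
(11, 11)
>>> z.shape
(11, 11)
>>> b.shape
(11, 11)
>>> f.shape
(11, 11)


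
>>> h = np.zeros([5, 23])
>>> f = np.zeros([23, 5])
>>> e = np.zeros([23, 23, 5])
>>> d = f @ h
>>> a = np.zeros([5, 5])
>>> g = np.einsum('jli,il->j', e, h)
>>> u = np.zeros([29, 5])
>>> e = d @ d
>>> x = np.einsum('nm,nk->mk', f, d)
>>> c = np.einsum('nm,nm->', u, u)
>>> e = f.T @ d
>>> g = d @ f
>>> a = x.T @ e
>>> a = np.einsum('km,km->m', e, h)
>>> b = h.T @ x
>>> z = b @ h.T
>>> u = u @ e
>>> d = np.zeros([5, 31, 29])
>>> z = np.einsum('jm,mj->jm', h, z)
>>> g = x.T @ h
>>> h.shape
(5, 23)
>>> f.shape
(23, 5)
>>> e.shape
(5, 23)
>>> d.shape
(5, 31, 29)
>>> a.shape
(23,)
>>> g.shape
(23, 23)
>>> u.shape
(29, 23)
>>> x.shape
(5, 23)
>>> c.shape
()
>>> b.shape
(23, 23)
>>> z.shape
(5, 23)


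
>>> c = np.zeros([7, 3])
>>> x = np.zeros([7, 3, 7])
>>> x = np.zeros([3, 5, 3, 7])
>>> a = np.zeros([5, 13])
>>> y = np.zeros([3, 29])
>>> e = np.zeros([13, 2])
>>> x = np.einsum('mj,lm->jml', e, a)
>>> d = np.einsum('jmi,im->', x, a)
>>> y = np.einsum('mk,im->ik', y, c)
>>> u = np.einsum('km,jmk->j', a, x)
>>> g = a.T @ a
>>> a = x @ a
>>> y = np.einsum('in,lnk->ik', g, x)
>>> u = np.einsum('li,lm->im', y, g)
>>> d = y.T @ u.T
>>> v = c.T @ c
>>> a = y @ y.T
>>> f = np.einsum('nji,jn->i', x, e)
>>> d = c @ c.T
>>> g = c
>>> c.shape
(7, 3)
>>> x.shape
(2, 13, 5)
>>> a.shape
(13, 13)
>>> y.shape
(13, 5)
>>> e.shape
(13, 2)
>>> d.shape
(7, 7)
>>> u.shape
(5, 13)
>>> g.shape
(7, 3)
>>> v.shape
(3, 3)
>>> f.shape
(5,)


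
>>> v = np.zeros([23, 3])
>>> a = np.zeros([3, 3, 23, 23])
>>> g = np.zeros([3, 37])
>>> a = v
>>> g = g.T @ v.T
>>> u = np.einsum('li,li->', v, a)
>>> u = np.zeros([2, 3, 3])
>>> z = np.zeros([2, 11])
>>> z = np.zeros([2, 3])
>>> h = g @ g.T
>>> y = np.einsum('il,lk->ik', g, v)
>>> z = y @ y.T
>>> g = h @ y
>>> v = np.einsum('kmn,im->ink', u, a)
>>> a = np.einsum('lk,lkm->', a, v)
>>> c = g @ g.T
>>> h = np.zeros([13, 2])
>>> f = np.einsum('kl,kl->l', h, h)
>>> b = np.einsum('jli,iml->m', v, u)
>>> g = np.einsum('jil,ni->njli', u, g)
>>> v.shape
(23, 3, 2)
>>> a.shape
()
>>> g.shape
(37, 2, 3, 3)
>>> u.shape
(2, 3, 3)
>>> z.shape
(37, 37)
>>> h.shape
(13, 2)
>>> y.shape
(37, 3)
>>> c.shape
(37, 37)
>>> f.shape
(2,)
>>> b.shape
(3,)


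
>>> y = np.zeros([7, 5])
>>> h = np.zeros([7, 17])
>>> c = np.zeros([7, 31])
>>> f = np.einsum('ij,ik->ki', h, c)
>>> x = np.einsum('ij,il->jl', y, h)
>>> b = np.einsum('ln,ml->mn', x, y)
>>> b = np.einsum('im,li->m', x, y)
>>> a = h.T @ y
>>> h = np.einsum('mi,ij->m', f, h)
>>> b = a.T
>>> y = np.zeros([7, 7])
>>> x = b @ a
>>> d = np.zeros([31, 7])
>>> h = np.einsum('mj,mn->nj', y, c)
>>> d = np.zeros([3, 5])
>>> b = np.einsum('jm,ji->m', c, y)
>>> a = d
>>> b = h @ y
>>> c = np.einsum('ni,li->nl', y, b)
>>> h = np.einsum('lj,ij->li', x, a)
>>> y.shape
(7, 7)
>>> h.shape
(5, 3)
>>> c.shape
(7, 31)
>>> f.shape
(31, 7)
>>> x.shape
(5, 5)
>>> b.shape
(31, 7)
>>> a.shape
(3, 5)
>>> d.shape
(3, 5)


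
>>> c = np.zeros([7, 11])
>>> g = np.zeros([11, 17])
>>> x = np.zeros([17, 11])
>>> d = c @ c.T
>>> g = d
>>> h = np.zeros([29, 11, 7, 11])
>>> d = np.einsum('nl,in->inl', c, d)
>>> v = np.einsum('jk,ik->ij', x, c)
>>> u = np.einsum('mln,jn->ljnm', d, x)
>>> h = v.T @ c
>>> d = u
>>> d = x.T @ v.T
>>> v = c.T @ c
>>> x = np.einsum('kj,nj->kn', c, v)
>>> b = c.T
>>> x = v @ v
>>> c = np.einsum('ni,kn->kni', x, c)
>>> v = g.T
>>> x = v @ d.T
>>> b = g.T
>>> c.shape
(7, 11, 11)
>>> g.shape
(7, 7)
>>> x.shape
(7, 11)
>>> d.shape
(11, 7)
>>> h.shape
(17, 11)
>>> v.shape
(7, 7)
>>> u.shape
(7, 17, 11, 7)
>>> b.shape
(7, 7)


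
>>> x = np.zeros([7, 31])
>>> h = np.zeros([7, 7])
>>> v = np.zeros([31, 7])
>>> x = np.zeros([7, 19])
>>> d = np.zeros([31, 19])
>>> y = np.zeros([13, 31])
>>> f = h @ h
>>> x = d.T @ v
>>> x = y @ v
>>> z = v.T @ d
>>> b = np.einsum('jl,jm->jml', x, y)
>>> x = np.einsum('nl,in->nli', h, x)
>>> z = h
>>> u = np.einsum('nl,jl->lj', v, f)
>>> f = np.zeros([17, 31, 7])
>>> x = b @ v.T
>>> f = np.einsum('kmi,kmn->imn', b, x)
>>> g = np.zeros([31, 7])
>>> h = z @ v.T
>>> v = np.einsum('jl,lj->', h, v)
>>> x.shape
(13, 31, 31)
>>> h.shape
(7, 31)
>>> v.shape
()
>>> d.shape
(31, 19)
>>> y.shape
(13, 31)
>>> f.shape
(7, 31, 31)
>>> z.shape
(7, 7)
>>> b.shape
(13, 31, 7)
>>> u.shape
(7, 7)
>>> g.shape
(31, 7)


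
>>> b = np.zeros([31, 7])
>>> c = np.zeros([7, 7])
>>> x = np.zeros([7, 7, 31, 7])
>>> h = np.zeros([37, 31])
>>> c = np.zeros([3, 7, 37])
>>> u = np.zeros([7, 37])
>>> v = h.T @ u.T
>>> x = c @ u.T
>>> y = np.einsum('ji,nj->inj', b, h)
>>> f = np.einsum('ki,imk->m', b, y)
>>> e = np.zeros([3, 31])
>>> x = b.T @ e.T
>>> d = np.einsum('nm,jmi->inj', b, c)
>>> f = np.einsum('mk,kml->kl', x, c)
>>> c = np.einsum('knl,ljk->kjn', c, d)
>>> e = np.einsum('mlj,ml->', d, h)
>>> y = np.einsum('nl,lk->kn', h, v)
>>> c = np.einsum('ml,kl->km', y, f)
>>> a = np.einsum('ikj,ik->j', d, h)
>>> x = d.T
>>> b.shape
(31, 7)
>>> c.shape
(3, 7)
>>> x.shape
(3, 31, 37)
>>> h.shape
(37, 31)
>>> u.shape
(7, 37)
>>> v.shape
(31, 7)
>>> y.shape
(7, 37)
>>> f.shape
(3, 37)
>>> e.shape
()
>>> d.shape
(37, 31, 3)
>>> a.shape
(3,)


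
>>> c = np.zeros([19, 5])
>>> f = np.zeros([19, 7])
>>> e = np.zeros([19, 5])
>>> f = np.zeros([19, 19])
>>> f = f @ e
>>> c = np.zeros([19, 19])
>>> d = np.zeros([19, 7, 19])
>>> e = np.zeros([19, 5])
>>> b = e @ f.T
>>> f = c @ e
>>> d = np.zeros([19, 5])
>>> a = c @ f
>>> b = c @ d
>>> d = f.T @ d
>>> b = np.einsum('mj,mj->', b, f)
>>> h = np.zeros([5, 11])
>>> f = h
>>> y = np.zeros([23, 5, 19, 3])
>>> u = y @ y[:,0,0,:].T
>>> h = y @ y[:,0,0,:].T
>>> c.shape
(19, 19)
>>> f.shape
(5, 11)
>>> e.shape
(19, 5)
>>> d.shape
(5, 5)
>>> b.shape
()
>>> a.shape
(19, 5)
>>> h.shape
(23, 5, 19, 23)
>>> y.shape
(23, 5, 19, 3)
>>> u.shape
(23, 5, 19, 23)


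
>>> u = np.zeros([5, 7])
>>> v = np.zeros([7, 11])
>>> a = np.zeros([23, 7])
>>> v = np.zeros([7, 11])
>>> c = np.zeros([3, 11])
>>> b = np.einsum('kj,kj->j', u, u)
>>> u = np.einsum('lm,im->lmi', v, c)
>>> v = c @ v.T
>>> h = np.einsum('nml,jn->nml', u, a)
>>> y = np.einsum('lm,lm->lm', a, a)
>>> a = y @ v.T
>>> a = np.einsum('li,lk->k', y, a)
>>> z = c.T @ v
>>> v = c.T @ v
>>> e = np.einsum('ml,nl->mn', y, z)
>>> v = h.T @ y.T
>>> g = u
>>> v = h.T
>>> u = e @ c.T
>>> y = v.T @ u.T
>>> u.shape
(23, 3)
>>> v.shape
(3, 11, 7)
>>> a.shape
(3,)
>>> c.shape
(3, 11)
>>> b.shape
(7,)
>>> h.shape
(7, 11, 3)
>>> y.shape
(7, 11, 23)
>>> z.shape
(11, 7)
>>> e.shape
(23, 11)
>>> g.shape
(7, 11, 3)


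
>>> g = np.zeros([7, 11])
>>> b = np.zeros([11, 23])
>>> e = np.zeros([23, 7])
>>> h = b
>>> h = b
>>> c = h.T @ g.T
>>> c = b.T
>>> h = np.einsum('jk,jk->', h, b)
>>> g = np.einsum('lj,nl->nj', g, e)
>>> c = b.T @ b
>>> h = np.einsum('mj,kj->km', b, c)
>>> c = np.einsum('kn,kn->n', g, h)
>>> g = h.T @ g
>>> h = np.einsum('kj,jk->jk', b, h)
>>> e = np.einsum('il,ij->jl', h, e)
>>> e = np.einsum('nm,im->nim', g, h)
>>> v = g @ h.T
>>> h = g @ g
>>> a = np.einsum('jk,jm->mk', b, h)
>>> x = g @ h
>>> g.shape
(11, 11)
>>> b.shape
(11, 23)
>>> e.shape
(11, 23, 11)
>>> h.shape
(11, 11)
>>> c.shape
(11,)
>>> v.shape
(11, 23)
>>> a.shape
(11, 23)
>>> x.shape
(11, 11)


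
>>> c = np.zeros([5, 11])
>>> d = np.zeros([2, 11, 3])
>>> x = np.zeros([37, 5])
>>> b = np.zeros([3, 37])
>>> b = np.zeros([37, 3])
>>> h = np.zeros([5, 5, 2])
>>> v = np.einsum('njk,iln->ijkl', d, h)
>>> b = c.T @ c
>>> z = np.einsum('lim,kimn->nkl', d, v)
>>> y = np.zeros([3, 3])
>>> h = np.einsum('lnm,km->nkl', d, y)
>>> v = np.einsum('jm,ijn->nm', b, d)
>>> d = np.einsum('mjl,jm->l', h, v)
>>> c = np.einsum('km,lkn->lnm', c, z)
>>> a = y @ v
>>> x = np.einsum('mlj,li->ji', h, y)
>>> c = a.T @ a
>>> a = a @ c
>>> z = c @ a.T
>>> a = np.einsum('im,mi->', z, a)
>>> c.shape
(11, 11)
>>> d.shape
(2,)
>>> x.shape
(2, 3)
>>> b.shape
(11, 11)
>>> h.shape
(11, 3, 2)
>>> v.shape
(3, 11)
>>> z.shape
(11, 3)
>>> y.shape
(3, 3)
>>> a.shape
()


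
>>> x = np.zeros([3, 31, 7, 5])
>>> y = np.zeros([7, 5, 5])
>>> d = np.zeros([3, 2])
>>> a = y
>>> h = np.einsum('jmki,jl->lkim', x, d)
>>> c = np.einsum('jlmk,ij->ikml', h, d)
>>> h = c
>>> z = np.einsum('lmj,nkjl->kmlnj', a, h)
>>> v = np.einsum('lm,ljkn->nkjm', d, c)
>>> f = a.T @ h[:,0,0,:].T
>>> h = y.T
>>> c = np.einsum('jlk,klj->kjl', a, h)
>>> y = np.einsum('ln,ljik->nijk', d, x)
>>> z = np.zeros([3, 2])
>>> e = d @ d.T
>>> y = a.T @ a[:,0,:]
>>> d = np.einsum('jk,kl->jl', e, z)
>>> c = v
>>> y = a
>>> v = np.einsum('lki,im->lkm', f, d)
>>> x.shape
(3, 31, 7, 5)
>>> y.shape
(7, 5, 5)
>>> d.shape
(3, 2)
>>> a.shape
(7, 5, 5)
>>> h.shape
(5, 5, 7)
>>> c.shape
(7, 5, 31, 2)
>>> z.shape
(3, 2)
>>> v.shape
(5, 5, 2)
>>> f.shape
(5, 5, 3)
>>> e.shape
(3, 3)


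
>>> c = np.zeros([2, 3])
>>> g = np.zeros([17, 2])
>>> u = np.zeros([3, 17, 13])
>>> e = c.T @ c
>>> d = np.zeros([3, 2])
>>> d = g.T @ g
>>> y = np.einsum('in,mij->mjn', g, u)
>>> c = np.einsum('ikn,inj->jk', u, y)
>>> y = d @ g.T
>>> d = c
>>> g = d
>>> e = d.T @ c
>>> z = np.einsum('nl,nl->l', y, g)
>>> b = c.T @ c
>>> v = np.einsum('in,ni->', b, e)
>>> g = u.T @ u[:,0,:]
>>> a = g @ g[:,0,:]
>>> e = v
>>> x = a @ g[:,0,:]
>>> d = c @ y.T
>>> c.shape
(2, 17)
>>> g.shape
(13, 17, 13)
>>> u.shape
(3, 17, 13)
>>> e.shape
()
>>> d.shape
(2, 2)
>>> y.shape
(2, 17)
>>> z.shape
(17,)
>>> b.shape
(17, 17)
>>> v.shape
()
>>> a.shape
(13, 17, 13)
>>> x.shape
(13, 17, 13)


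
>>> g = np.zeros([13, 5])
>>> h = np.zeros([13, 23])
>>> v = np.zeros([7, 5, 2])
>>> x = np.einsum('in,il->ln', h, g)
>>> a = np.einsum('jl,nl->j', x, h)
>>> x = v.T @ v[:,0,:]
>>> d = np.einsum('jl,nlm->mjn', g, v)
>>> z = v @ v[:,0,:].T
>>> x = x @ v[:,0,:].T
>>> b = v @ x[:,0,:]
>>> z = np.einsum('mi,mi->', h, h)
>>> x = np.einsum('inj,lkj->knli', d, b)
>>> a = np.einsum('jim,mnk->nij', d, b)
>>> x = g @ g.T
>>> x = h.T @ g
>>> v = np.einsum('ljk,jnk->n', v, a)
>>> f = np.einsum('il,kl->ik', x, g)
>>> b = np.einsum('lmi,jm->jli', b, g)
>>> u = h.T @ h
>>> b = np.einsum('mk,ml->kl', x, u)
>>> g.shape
(13, 5)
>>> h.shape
(13, 23)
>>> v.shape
(13,)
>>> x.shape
(23, 5)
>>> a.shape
(5, 13, 2)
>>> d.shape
(2, 13, 7)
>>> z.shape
()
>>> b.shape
(5, 23)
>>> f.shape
(23, 13)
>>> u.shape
(23, 23)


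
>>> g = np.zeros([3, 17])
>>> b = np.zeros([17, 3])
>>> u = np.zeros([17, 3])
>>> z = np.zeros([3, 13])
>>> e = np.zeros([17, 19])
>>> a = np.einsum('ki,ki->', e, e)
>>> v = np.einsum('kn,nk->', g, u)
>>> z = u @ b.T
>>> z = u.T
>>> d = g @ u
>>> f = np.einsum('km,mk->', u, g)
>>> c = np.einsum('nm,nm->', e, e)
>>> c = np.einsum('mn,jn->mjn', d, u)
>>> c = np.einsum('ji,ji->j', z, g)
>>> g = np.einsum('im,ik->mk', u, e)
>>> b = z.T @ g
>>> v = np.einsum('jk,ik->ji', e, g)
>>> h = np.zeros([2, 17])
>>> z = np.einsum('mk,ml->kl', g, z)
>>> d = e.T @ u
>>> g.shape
(3, 19)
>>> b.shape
(17, 19)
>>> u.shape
(17, 3)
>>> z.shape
(19, 17)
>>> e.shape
(17, 19)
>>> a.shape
()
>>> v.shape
(17, 3)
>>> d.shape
(19, 3)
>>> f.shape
()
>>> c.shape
(3,)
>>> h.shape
(2, 17)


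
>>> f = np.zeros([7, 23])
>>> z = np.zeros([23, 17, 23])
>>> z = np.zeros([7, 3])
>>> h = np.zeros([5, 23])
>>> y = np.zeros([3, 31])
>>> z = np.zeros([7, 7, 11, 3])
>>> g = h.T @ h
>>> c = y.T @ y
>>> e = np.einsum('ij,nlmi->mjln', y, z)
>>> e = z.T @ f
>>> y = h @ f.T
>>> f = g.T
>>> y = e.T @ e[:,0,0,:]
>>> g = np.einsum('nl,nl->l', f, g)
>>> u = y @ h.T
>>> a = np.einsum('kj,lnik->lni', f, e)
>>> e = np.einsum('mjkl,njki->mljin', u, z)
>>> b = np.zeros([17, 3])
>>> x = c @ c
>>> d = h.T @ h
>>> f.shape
(23, 23)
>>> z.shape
(7, 7, 11, 3)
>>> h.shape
(5, 23)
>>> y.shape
(23, 7, 11, 23)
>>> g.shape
(23,)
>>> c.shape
(31, 31)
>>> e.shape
(23, 5, 7, 3, 7)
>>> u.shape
(23, 7, 11, 5)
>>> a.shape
(3, 11, 7)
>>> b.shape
(17, 3)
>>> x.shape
(31, 31)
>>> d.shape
(23, 23)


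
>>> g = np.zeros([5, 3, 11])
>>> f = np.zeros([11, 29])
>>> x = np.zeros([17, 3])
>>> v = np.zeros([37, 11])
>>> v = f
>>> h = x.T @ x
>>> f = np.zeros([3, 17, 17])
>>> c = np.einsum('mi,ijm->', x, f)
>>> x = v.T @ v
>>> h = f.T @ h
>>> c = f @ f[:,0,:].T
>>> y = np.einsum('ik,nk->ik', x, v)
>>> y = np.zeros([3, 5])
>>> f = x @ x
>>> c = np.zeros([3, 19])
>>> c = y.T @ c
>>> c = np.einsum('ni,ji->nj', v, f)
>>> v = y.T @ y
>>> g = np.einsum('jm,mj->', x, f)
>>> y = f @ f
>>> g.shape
()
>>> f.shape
(29, 29)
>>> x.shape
(29, 29)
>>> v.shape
(5, 5)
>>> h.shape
(17, 17, 3)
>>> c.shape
(11, 29)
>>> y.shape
(29, 29)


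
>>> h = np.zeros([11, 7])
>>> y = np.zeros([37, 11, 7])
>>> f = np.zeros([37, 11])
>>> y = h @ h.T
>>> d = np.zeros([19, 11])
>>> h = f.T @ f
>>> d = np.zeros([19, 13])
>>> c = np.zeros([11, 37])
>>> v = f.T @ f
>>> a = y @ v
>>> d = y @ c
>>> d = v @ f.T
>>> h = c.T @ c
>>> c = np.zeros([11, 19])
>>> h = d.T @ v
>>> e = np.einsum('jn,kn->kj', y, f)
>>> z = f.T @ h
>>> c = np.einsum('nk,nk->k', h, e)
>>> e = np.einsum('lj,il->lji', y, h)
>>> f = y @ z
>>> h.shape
(37, 11)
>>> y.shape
(11, 11)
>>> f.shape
(11, 11)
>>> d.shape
(11, 37)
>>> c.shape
(11,)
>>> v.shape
(11, 11)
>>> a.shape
(11, 11)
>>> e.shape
(11, 11, 37)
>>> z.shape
(11, 11)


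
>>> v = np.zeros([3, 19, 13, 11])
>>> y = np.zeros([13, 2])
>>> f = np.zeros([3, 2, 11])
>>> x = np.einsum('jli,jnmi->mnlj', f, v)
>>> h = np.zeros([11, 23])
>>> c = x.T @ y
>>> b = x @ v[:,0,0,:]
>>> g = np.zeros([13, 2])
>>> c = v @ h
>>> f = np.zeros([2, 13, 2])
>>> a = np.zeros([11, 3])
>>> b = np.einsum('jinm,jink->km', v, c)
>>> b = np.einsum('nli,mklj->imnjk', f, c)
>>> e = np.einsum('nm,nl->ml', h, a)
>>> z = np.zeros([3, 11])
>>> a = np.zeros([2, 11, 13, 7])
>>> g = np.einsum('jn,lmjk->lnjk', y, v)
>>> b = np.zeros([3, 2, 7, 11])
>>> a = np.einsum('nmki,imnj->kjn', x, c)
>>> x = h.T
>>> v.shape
(3, 19, 13, 11)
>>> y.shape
(13, 2)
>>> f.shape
(2, 13, 2)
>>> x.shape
(23, 11)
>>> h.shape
(11, 23)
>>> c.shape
(3, 19, 13, 23)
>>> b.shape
(3, 2, 7, 11)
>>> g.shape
(3, 2, 13, 11)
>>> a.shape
(2, 23, 13)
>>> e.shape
(23, 3)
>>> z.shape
(3, 11)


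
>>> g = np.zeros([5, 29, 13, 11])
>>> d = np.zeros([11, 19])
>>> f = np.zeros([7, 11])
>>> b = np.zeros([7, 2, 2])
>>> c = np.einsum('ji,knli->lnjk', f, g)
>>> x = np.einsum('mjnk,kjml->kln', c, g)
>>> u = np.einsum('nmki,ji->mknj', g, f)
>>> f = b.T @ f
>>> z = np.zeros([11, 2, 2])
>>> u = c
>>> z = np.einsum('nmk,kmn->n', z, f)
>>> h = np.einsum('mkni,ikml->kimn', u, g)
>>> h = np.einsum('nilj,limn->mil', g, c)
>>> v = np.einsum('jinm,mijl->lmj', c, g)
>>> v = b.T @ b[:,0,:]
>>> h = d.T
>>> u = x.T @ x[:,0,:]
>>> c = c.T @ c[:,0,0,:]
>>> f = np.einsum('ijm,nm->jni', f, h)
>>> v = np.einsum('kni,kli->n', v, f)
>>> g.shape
(5, 29, 13, 11)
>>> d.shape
(11, 19)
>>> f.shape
(2, 19, 2)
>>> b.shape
(7, 2, 2)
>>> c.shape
(5, 7, 29, 5)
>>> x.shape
(5, 11, 7)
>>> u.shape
(7, 11, 7)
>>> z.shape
(11,)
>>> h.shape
(19, 11)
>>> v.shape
(2,)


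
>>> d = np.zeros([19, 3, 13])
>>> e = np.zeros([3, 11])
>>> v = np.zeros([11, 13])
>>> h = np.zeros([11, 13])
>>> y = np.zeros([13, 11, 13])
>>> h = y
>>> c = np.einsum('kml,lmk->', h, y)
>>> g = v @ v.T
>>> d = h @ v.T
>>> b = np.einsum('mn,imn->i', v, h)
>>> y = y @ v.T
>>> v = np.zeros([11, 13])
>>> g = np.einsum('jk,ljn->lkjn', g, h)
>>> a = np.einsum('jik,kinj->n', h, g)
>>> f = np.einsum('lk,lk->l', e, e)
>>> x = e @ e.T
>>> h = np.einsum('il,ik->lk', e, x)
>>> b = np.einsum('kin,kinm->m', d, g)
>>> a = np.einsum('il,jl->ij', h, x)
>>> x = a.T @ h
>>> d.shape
(13, 11, 11)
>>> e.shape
(3, 11)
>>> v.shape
(11, 13)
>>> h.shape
(11, 3)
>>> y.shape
(13, 11, 11)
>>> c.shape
()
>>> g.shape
(13, 11, 11, 13)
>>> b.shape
(13,)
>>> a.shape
(11, 3)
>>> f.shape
(3,)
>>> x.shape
(3, 3)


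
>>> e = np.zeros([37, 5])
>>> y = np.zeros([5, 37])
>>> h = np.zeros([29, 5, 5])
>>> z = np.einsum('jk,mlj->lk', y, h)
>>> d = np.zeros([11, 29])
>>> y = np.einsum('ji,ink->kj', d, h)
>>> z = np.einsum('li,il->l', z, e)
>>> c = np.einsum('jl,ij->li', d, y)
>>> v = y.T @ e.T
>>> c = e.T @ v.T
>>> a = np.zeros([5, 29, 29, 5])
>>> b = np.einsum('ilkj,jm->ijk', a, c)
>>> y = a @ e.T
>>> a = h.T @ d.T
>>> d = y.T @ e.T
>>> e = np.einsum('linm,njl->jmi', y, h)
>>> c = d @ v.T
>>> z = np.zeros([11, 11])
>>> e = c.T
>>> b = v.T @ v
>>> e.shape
(11, 29, 29, 37)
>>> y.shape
(5, 29, 29, 37)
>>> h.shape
(29, 5, 5)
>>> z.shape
(11, 11)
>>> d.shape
(37, 29, 29, 37)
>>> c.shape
(37, 29, 29, 11)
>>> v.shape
(11, 37)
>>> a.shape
(5, 5, 11)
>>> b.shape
(37, 37)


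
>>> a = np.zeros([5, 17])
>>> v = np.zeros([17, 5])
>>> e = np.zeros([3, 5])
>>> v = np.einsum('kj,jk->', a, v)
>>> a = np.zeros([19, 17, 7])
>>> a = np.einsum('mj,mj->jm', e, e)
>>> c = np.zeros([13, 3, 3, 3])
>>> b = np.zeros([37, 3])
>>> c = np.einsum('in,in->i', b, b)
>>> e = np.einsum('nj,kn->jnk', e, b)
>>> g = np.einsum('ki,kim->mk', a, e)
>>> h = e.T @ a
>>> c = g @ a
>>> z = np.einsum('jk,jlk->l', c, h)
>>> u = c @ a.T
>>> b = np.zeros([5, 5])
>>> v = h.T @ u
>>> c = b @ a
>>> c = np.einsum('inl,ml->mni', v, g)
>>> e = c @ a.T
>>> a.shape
(5, 3)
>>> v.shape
(3, 3, 5)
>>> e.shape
(37, 3, 5)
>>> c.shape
(37, 3, 3)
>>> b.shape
(5, 5)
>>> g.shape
(37, 5)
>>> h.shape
(37, 3, 3)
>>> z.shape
(3,)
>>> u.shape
(37, 5)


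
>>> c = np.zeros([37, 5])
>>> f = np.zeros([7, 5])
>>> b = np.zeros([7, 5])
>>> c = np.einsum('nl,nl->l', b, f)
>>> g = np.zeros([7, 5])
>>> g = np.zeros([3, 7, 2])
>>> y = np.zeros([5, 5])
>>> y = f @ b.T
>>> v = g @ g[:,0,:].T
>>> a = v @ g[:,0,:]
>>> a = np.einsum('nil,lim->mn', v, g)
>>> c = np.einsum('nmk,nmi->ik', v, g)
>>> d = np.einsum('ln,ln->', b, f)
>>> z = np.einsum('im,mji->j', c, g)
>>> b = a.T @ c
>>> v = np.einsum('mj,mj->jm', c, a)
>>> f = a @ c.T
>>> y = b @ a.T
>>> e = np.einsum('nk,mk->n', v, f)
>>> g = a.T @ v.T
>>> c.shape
(2, 3)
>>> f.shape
(2, 2)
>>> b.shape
(3, 3)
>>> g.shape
(3, 3)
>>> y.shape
(3, 2)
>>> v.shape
(3, 2)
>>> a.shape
(2, 3)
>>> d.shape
()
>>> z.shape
(7,)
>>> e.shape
(3,)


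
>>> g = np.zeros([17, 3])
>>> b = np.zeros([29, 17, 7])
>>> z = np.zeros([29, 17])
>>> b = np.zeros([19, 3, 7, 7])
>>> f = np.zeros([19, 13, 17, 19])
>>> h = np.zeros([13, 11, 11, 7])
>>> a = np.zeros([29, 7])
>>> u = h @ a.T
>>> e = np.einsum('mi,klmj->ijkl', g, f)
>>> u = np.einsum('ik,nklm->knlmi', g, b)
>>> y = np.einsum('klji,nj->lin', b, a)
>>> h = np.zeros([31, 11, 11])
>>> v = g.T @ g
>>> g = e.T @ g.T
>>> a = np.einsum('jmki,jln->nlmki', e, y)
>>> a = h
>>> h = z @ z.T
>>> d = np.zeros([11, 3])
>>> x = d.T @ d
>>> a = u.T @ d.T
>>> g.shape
(13, 19, 19, 17)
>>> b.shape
(19, 3, 7, 7)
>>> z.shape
(29, 17)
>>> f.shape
(19, 13, 17, 19)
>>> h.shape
(29, 29)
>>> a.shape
(17, 7, 7, 19, 11)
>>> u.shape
(3, 19, 7, 7, 17)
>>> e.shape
(3, 19, 19, 13)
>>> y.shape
(3, 7, 29)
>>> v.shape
(3, 3)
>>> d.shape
(11, 3)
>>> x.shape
(3, 3)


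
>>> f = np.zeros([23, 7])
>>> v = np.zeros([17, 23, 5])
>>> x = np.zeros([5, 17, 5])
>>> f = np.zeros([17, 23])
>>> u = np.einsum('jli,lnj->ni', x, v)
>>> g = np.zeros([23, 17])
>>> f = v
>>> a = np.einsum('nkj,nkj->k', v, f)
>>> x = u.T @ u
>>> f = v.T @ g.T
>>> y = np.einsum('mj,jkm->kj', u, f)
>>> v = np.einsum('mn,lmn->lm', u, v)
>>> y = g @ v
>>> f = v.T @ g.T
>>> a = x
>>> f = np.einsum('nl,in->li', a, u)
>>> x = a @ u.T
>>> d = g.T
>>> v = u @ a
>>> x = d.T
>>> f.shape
(5, 23)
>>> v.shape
(23, 5)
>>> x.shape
(23, 17)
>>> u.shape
(23, 5)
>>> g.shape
(23, 17)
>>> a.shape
(5, 5)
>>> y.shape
(23, 23)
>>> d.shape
(17, 23)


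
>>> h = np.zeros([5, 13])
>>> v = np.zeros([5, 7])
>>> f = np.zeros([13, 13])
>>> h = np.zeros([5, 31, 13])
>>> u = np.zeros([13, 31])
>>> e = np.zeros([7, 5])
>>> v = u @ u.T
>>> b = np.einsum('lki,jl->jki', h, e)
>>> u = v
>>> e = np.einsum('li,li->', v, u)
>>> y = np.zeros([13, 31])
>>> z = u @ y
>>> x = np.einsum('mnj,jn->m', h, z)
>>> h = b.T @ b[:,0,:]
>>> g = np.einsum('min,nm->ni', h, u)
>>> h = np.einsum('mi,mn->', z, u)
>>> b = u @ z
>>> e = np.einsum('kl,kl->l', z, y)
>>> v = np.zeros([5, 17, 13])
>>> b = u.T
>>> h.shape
()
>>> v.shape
(5, 17, 13)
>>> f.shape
(13, 13)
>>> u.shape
(13, 13)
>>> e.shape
(31,)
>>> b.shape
(13, 13)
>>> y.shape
(13, 31)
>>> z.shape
(13, 31)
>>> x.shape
(5,)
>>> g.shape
(13, 31)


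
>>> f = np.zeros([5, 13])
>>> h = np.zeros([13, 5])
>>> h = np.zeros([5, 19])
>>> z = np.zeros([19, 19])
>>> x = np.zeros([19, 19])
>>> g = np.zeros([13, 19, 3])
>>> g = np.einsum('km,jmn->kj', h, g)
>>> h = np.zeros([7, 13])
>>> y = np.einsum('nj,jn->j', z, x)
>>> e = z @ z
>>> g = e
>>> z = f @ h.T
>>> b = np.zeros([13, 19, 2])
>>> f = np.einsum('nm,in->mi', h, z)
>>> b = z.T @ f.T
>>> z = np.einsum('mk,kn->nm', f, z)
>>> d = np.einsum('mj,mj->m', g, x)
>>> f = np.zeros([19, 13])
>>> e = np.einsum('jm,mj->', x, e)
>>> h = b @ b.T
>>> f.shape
(19, 13)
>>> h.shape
(7, 7)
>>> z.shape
(7, 13)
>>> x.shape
(19, 19)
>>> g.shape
(19, 19)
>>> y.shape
(19,)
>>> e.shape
()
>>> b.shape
(7, 13)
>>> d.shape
(19,)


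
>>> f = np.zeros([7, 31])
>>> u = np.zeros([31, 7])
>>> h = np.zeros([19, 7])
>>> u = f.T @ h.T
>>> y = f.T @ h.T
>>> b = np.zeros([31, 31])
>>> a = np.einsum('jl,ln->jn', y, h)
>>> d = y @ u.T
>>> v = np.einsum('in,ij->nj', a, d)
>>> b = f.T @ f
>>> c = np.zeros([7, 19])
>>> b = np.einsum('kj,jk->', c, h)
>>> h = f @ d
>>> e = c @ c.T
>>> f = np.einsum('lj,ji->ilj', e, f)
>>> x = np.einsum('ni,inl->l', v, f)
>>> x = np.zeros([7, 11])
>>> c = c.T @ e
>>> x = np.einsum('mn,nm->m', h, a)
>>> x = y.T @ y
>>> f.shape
(31, 7, 7)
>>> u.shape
(31, 19)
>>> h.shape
(7, 31)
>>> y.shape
(31, 19)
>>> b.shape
()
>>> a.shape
(31, 7)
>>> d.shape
(31, 31)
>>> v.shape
(7, 31)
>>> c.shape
(19, 7)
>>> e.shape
(7, 7)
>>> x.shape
(19, 19)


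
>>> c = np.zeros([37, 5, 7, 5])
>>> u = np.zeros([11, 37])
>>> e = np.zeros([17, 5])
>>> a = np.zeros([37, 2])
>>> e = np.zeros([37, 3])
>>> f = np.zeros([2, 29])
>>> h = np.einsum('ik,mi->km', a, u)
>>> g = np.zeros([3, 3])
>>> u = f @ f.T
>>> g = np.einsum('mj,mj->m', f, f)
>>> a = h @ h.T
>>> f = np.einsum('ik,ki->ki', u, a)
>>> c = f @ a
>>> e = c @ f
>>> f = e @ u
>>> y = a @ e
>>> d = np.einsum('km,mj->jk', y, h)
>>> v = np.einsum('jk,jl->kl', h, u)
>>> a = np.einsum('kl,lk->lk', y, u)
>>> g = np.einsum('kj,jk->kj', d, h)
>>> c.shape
(2, 2)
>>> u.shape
(2, 2)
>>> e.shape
(2, 2)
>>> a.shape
(2, 2)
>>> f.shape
(2, 2)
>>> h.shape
(2, 11)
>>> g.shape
(11, 2)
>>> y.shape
(2, 2)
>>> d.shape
(11, 2)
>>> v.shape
(11, 2)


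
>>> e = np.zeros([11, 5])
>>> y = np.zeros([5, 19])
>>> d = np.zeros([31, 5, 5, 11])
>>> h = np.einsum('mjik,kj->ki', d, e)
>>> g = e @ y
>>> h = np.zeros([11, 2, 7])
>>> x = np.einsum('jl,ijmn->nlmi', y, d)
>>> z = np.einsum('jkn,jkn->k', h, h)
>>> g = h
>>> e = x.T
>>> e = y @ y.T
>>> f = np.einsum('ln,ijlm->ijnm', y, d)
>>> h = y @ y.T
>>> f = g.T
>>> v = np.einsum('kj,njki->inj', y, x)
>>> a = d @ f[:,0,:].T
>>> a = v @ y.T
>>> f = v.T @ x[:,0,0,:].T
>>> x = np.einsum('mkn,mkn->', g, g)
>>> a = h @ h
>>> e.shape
(5, 5)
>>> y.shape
(5, 19)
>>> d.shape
(31, 5, 5, 11)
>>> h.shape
(5, 5)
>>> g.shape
(11, 2, 7)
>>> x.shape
()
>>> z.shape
(2,)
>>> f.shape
(19, 11, 11)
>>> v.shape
(31, 11, 19)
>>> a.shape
(5, 5)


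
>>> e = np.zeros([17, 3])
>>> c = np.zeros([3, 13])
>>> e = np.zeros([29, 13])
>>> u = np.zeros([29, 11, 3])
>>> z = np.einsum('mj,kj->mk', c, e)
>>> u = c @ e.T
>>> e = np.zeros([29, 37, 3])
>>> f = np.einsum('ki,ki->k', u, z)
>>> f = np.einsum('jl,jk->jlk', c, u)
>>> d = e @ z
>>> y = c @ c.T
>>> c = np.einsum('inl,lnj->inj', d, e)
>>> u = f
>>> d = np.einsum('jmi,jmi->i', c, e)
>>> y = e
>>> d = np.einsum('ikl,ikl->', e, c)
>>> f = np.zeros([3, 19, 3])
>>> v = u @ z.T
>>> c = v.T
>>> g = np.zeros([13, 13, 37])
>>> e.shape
(29, 37, 3)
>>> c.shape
(3, 13, 3)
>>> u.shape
(3, 13, 29)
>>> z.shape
(3, 29)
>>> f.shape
(3, 19, 3)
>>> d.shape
()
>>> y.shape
(29, 37, 3)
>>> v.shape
(3, 13, 3)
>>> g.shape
(13, 13, 37)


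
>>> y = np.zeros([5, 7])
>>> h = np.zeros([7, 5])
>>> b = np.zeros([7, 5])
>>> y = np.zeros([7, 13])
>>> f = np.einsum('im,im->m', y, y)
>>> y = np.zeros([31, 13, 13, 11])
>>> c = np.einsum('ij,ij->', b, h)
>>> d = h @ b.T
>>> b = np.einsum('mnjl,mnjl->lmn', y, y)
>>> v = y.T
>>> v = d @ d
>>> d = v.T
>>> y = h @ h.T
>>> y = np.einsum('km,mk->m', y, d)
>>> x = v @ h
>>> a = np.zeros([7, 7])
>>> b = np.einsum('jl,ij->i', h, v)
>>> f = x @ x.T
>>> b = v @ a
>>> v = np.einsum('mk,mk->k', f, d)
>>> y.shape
(7,)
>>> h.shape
(7, 5)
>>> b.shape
(7, 7)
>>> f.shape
(7, 7)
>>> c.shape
()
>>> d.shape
(7, 7)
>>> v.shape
(7,)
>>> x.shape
(7, 5)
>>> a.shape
(7, 7)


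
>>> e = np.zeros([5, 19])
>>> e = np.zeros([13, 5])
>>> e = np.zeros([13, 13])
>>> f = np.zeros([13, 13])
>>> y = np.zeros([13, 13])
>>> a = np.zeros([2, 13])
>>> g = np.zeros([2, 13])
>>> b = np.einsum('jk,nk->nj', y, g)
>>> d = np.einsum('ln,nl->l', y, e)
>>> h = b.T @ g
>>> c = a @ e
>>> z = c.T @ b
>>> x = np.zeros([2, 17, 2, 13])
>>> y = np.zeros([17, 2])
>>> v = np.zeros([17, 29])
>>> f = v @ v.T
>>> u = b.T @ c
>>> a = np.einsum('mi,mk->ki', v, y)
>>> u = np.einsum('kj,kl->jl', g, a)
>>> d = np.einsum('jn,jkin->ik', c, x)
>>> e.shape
(13, 13)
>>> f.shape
(17, 17)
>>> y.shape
(17, 2)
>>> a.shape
(2, 29)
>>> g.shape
(2, 13)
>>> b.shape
(2, 13)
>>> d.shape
(2, 17)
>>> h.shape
(13, 13)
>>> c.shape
(2, 13)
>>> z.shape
(13, 13)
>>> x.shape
(2, 17, 2, 13)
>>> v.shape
(17, 29)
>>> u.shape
(13, 29)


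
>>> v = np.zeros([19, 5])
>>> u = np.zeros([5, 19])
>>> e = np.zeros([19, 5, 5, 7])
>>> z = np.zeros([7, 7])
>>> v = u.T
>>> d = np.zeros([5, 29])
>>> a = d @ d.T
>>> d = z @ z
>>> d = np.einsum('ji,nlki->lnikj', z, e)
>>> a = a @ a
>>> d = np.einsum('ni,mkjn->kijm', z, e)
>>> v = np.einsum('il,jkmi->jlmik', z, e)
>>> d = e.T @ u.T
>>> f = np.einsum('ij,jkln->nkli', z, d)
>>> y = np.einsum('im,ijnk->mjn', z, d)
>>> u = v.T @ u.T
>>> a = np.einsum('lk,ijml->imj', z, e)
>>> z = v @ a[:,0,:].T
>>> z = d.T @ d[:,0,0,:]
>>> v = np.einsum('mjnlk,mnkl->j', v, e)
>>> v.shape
(7,)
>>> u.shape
(5, 7, 5, 7, 5)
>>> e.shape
(19, 5, 5, 7)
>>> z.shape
(5, 5, 5, 5)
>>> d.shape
(7, 5, 5, 5)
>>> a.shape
(19, 5, 5)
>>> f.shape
(5, 5, 5, 7)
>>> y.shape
(7, 5, 5)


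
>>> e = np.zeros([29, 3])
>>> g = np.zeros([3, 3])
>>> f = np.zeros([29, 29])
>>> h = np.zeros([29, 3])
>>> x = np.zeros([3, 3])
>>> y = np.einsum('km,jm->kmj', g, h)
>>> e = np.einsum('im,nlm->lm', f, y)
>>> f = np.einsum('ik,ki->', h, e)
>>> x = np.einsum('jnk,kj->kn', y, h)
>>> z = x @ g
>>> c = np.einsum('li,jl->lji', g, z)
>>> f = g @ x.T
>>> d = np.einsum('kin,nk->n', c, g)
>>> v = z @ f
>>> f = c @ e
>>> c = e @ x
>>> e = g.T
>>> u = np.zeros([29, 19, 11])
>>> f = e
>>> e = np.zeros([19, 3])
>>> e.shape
(19, 3)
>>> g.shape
(3, 3)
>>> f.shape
(3, 3)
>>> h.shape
(29, 3)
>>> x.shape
(29, 3)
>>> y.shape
(3, 3, 29)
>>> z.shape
(29, 3)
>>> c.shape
(3, 3)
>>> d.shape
(3,)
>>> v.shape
(29, 29)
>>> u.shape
(29, 19, 11)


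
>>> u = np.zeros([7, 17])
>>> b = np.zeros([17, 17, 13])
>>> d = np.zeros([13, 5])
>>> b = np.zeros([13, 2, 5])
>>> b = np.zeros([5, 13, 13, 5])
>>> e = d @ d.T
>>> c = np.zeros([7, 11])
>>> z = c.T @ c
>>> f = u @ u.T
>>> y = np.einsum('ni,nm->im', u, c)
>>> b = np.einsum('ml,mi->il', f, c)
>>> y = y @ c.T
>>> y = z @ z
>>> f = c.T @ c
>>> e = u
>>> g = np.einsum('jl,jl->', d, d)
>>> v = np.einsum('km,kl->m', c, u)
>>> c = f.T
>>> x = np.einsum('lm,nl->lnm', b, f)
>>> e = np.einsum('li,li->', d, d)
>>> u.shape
(7, 17)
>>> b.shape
(11, 7)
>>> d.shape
(13, 5)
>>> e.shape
()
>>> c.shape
(11, 11)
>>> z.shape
(11, 11)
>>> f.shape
(11, 11)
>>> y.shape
(11, 11)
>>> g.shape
()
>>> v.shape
(11,)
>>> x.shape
(11, 11, 7)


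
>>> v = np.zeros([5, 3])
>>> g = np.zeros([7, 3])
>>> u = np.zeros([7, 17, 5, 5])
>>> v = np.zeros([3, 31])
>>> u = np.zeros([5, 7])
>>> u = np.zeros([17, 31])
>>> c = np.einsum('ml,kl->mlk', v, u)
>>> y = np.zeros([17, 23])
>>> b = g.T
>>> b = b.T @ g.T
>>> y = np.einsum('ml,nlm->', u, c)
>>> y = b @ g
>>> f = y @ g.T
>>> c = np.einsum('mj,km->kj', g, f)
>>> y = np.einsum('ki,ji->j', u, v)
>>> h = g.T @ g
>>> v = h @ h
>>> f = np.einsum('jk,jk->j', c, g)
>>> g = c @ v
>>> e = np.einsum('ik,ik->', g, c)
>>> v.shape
(3, 3)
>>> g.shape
(7, 3)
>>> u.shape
(17, 31)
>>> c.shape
(7, 3)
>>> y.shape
(3,)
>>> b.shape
(7, 7)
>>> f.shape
(7,)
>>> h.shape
(3, 3)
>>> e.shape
()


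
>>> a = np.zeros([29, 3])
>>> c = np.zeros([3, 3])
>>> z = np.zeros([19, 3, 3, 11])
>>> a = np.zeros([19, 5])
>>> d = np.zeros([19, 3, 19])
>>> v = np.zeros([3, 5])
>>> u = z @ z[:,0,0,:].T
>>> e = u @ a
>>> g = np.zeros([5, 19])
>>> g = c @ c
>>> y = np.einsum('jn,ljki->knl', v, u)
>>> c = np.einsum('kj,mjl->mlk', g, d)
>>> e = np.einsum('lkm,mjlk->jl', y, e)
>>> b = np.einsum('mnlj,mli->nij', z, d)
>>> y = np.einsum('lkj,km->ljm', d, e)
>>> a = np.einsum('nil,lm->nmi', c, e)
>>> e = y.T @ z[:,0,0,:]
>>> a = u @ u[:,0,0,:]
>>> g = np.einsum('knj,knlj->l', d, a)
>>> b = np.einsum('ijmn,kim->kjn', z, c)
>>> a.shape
(19, 3, 3, 19)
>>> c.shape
(19, 19, 3)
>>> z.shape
(19, 3, 3, 11)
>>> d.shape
(19, 3, 19)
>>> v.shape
(3, 5)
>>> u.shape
(19, 3, 3, 19)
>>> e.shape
(3, 19, 11)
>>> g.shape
(3,)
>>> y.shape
(19, 19, 3)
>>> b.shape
(19, 3, 11)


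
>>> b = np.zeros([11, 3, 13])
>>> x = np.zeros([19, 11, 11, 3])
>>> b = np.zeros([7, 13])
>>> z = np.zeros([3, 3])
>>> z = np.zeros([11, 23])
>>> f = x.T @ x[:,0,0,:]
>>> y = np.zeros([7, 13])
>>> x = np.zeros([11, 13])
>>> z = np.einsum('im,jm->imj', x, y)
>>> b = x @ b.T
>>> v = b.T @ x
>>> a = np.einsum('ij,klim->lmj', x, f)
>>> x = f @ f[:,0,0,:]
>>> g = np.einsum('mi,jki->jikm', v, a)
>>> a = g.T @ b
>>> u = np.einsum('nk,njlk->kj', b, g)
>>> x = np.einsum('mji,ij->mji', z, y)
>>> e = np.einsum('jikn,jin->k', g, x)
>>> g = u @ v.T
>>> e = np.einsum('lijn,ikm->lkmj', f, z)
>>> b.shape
(11, 7)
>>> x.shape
(11, 13, 7)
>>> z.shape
(11, 13, 7)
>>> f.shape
(3, 11, 11, 3)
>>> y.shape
(7, 13)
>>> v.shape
(7, 13)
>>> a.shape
(7, 3, 13, 7)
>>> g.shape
(7, 7)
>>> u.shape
(7, 13)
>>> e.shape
(3, 13, 7, 11)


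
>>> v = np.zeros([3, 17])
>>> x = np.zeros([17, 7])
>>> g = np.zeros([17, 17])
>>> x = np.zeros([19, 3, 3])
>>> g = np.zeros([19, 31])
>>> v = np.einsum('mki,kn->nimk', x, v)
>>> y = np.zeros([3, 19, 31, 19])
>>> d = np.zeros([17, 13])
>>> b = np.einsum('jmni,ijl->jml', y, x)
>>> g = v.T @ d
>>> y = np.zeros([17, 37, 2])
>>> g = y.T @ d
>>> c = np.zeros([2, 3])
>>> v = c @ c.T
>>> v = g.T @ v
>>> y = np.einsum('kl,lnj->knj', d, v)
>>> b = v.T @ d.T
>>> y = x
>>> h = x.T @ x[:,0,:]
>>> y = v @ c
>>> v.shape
(13, 37, 2)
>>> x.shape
(19, 3, 3)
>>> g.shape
(2, 37, 13)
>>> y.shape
(13, 37, 3)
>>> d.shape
(17, 13)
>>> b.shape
(2, 37, 17)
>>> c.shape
(2, 3)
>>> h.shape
(3, 3, 3)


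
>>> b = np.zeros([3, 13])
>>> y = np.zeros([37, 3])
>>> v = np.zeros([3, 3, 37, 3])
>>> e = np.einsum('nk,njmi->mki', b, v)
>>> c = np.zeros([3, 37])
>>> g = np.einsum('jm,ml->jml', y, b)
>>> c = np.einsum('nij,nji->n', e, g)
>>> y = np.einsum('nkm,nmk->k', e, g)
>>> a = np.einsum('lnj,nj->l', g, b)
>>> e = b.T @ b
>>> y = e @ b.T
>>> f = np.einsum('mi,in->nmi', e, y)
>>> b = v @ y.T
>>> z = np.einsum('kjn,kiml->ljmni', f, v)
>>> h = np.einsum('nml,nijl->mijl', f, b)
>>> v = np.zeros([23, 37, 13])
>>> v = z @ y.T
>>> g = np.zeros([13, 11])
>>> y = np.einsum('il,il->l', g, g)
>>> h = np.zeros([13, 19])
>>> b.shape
(3, 3, 37, 13)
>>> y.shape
(11,)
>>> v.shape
(3, 13, 37, 13, 13)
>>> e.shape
(13, 13)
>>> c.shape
(37,)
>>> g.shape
(13, 11)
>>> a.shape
(37,)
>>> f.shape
(3, 13, 13)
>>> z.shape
(3, 13, 37, 13, 3)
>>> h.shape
(13, 19)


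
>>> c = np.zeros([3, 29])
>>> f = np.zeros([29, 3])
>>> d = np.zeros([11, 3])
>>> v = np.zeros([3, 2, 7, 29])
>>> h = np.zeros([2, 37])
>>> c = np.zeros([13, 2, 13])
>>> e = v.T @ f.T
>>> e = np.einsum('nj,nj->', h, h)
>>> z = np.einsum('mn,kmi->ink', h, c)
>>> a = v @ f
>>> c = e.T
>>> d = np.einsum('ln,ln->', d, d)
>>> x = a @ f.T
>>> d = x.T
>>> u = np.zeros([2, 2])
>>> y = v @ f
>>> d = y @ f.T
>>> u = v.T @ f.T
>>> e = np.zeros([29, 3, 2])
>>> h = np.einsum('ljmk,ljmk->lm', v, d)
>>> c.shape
()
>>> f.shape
(29, 3)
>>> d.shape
(3, 2, 7, 29)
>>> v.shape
(3, 2, 7, 29)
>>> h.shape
(3, 7)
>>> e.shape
(29, 3, 2)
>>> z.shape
(13, 37, 13)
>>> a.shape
(3, 2, 7, 3)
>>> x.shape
(3, 2, 7, 29)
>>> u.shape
(29, 7, 2, 29)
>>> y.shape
(3, 2, 7, 3)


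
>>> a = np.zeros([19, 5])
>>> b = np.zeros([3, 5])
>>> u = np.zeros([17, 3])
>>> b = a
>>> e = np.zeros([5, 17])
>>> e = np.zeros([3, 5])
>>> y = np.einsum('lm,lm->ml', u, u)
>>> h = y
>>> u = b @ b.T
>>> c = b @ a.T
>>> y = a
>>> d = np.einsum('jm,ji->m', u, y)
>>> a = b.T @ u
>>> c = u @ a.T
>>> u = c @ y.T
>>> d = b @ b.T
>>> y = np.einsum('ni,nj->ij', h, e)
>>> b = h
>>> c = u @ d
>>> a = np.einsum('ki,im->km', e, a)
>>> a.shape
(3, 19)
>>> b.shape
(3, 17)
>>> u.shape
(19, 19)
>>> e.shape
(3, 5)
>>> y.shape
(17, 5)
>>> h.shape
(3, 17)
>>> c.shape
(19, 19)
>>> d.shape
(19, 19)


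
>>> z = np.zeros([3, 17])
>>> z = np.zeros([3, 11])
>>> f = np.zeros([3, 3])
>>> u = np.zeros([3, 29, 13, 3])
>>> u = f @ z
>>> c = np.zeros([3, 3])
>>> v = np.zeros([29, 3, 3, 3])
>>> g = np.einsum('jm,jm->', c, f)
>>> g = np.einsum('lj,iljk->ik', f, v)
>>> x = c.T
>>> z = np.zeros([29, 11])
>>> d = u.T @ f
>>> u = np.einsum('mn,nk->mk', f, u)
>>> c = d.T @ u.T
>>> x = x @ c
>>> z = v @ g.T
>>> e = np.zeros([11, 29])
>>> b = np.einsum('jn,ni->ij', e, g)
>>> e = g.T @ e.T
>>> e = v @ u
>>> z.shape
(29, 3, 3, 29)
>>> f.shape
(3, 3)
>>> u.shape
(3, 11)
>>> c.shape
(3, 3)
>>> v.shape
(29, 3, 3, 3)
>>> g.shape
(29, 3)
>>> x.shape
(3, 3)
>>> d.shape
(11, 3)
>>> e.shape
(29, 3, 3, 11)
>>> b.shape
(3, 11)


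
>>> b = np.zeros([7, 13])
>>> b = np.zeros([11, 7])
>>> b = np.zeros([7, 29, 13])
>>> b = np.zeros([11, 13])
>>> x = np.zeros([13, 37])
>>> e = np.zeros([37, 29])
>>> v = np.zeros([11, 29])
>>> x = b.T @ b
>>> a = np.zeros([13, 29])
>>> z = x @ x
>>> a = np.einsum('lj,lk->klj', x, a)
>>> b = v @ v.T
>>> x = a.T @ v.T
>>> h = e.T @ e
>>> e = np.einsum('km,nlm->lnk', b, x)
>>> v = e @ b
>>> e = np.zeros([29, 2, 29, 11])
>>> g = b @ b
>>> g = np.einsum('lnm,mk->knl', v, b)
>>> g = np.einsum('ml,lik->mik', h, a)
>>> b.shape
(11, 11)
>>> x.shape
(13, 13, 11)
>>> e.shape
(29, 2, 29, 11)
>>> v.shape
(13, 13, 11)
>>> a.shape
(29, 13, 13)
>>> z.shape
(13, 13)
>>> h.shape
(29, 29)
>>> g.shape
(29, 13, 13)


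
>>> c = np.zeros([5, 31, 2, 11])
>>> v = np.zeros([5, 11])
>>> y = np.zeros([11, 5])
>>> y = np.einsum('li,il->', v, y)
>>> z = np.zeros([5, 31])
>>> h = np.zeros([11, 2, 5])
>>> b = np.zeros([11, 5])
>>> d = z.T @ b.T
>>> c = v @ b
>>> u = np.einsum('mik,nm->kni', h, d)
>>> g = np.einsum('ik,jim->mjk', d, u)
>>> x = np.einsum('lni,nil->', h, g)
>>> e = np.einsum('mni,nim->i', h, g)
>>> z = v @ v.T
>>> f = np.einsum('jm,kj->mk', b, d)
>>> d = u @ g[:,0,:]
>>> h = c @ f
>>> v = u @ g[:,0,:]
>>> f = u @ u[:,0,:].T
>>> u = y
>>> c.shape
(5, 5)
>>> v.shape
(5, 31, 11)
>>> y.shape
()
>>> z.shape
(5, 5)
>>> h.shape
(5, 31)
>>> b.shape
(11, 5)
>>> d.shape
(5, 31, 11)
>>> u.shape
()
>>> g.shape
(2, 5, 11)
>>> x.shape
()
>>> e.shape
(5,)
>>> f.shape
(5, 31, 5)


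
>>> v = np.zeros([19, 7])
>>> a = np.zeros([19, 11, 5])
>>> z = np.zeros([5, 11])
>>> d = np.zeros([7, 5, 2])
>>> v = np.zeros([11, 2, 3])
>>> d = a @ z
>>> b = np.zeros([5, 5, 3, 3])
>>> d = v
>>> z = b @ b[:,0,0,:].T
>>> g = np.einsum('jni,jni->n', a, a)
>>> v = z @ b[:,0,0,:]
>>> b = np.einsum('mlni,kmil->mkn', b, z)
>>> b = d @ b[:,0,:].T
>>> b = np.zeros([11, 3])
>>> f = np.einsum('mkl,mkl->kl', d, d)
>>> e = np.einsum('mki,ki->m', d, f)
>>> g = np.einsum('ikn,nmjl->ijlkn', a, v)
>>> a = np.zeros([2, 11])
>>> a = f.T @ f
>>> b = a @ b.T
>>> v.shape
(5, 5, 3, 3)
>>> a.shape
(3, 3)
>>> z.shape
(5, 5, 3, 5)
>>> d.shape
(11, 2, 3)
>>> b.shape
(3, 11)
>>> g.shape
(19, 3, 3, 11, 5)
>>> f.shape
(2, 3)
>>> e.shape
(11,)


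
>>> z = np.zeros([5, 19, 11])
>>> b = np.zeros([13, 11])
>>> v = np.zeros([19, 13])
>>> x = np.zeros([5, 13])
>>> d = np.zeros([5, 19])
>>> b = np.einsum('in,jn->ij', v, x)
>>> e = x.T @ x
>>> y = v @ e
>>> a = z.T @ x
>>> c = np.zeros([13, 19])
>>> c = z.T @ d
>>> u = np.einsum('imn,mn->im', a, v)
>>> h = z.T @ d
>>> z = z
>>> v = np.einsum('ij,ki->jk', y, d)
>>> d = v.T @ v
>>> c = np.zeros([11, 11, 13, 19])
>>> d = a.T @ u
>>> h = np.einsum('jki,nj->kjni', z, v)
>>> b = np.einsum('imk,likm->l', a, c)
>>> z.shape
(5, 19, 11)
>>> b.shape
(11,)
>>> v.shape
(13, 5)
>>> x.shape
(5, 13)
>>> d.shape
(13, 19, 19)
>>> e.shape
(13, 13)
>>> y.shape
(19, 13)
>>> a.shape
(11, 19, 13)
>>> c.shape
(11, 11, 13, 19)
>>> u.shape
(11, 19)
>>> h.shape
(19, 5, 13, 11)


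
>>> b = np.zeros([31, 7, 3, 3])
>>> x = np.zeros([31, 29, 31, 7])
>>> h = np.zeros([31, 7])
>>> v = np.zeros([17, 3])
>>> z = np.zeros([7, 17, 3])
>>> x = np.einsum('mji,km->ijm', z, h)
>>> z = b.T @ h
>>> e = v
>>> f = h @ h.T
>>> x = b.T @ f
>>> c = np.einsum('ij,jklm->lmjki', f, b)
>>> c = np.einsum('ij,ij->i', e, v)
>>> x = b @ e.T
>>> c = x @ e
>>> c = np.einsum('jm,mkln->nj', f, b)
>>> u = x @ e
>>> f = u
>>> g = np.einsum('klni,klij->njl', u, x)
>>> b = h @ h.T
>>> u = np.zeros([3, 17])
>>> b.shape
(31, 31)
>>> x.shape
(31, 7, 3, 17)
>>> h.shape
(31, 7)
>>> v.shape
(17, 3)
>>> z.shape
(3, 3, 7, 7)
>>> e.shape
(17, 3)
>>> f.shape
(31, 7, 3, 3)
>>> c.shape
(3, 31)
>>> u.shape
(3, 17)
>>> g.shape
(3, 17, 7)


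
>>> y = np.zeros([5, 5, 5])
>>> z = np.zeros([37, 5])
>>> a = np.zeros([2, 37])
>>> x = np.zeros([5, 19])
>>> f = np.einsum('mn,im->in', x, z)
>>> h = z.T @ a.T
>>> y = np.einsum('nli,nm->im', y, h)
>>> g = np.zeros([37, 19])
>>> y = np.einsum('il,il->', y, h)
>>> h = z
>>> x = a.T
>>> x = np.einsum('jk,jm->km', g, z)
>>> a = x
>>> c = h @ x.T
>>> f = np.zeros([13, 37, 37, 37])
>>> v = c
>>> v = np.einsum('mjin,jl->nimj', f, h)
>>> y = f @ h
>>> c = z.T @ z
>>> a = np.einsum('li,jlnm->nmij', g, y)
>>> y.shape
(13, 37, 37, 5)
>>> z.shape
(37, 5)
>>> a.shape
(37, 5, 19, 13)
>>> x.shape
(19, 5)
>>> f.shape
(13, 37, 37, 37)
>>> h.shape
(37, 5)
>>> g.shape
(37, 19)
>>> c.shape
(5, 5)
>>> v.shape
(37, 37, 13, 37)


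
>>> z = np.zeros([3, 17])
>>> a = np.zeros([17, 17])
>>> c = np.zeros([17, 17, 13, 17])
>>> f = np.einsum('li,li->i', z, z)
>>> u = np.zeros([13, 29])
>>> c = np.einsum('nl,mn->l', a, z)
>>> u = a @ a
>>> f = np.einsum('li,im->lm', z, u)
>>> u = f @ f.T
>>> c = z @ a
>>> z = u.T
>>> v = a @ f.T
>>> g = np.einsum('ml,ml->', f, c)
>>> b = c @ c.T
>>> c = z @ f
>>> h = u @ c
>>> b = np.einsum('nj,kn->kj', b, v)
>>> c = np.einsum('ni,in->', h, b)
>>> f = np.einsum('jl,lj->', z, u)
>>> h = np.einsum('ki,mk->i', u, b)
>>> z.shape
(3, 3)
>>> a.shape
(17, 17)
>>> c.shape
()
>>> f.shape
()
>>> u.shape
(3, 3)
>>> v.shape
(17, 3)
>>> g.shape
()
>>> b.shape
(17, 3)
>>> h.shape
(3,)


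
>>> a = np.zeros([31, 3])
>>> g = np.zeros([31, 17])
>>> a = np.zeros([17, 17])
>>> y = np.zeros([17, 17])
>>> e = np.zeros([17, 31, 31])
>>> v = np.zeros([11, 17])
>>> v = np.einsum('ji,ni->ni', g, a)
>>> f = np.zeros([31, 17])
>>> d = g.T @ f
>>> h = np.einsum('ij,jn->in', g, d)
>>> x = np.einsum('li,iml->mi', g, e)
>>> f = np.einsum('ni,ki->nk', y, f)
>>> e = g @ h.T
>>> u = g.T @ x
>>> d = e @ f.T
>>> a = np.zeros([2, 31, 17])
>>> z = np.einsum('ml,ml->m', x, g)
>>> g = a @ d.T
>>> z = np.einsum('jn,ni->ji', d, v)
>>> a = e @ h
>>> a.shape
(31, 17)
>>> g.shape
(2, 31, 31)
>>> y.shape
(17, 17)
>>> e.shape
(31, 31)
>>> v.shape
(17, 17)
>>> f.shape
(17, 31)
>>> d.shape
(31, 17)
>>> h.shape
(31, 17)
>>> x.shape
(31, 17)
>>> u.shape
(17, 17)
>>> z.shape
(31, 17)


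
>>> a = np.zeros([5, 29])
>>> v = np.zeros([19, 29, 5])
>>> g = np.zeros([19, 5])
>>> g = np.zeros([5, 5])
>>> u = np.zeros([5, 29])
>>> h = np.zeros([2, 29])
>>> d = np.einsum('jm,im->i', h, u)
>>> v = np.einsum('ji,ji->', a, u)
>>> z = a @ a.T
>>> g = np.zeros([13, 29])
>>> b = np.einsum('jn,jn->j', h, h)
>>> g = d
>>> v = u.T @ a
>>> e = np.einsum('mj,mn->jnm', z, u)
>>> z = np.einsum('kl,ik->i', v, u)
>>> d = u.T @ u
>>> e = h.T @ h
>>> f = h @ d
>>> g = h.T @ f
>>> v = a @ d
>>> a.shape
(5, 29)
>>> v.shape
(5, 29)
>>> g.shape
(29, 29)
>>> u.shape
(5, 29)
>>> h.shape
(2, 29)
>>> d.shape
(29, 29)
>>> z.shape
(5,)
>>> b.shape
(2,)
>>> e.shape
(29, 29)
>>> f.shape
(2, 29)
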